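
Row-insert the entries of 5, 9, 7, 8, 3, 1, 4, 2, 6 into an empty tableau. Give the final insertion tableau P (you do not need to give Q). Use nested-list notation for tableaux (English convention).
P = [[1, 2, 6], [3, 4, 8], [5, 7], [9]]

Insert 5: appended to row 1. P = [[5]].
Insert 9: appended to row 1. P = [[5, 9]].
Insert 7: 7 bumps 9 from row 1; 9 starts row 2. P = [[5, 7], [9]].
Insert 8: appended to row 1. P = [[5, 7, 8], [9]].
Insert 3: 3 bumps 5 from row 1; 5 bumps 9 from row 2; 9 starts row 3. P = [[3, 7, 8], [5], [9]].
Insert 1: 1 bumps 3 from row 1; 3 bumps 5 from row 2; 5 bumps 9 from row 3; 9 starts row 4. P = [[1, 7, 8], [3], [5], [9]].
Insert 4: 4 bumps 7 from row 1; 7 appends to row 2. P = [[1, 4, 8], [3, 7], [5], [9]].
Insert 2: 2 bumps 4 from row 1; 4 bumps 7 from row 2; 7 appends to row 3. P = [[1, 2, 8], [3, 4], [5, 7], [9]].
Insert 6: 6 bumps 8 from row 1; 8 appends to row 2. P = [[1, 2, 6], [3, 4, 8], [5, 7], [9]].

So P = [[1, 2, 6], [3, 4, 8], [5, 7], [9]].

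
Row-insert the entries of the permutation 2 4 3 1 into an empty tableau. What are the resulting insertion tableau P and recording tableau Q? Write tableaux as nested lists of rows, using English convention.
P = [[1, 3], [2], [4]], Q = [[1, 2], [3], [4]]

Insert each entry of the permutation into P by Schensted row insertion, recording in Q the position of each new cell.

Insert 2: appended to row 1. P = [[2]].
Insert 4: appended to row 1. P = [[2, 4]].
Insert 3: 3 bumps 4 from row 1; 4 starts row 2. P = [[2, 3], [4]].
Insert 1: 1 bumps 2 from row 1; 2 bumps 4 from row 2; 4 starts row 3. P = [[1, 3], [2], [4]].

So P = [[1, 3], [2], [4]], Q = [[1, 2], [3], [4]].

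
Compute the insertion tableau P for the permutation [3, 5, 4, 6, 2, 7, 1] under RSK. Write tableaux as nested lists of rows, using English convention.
Insert 3: appended to row 1. P = [[3]].
Insert 5: appended to row 1. P = [[3, 5]].
Insert 4: 4 bumps 5 from row 1; 5 starts row 2. P = [[3, 4], [5]].
Insert 6: appended to row 1. P = [[3, 4, 6], [5]].
Insert 2: 2 bumps 3 from row 1; 3 bumps 5 from row 2; 5 starts row 3. P = [[2, 4, 6], [3], [5]].
Insert 7: appended to row 1. P = [[2, 4, 6, 7], [3], [5]].
Insert 1: 1 bumps 2 from row 1; 2 bumps 3 from row 2; 3 bumps 5 from row 3; 5 starts row 4. P = [[1, 4, 6, 7], [2], [3], [5]].

So P = [[1, 4, 6, 7], [2], [3], [5]].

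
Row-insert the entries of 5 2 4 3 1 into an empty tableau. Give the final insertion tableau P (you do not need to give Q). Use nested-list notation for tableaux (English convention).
P = [[1, 3], [2], [4], [5]]

Insert 5: appended to row 1. P = [[5]].
Insert 2: 2 bumps 5 from row 1; 5 starts row 2. P = [[2], [5]].
Insert 4: appended to row 1. P = [[2, 4], [5]].
Insert 3: 3 bumps 4 from row 1; 4 bumps 5 from row 2; 5 starts row 3. P = [[2, 3], [4], [5]].
Insert 1: 1 bumps 2 from row 1; 2 bumps 4 from row 2; 4 bumps 5 from row 3; 5 starts row 4. P = [[1, 3], [2], [4], [5]].

So P = [[1, 3], [2], [4], [5]].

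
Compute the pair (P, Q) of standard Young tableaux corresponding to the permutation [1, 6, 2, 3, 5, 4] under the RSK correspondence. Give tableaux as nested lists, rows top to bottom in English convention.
Insert each entry of the permutation into P by Schensted row insertion, recording in Q the position of each new cell.

Insert 1: appended to row 1. P = [[1]].
Insert 6: appended to row 1. P = [[1, 6]].
Insert 2: 2 bumps 6 from row 1; 6 starts row 2. P = [[1, 2], [6]].
Insert 3: appended to row 1. P = [[1, 2, 3], [6]].
Insert 5: appended to row 1. P = [[1, 2, 3, 5], [6]].
Insert 4: 4 bumps 5 from row 1; 5 bumps 6 from row 2; 6 starts row 3. P = [[1, 2, 3, 4], [5], [6]].

So P = [[1, 2, 3, 4], [5], [6]], Q = [[1, 2, 4, 5], [3], [6]].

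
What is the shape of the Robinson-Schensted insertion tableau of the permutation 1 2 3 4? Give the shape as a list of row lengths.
[4]

Row-insert each entry into an empty tableau.

After inserting 1: P = [[1]].
After inserting 2: P = [[1, 2]].
After inserting 3: P = [[1, 2, 3]].
After inserting 4: P = [[1, 2, 3, 4]].

The final insertion tableau P = [[1, 2, 3, 4]] has shape [4].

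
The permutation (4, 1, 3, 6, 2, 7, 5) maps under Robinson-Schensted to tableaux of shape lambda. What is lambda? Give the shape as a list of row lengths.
[4, 2, 1]

Row-insert each entry into an empty tableau.

After inserting 4: P = [[4]].
After inserting 1: P = [[1], [4]].
After inserting 3: P = [[1, 3], [4]].
After inserting 6: P = [[1, 3, 6], [4]].
After inserting 2: P = [[1, 2, 6], [3], [4]].
After inserting 7: P = [[1, 2, 6, 7], [3], [4]].
After inserting 5: P = [[1, 2, 5, 7], [3, 6], [4]].

The final insertion tableau P = [[1, 2, 5, 7], [3, 6], [4]] has shape [4, 2, 1].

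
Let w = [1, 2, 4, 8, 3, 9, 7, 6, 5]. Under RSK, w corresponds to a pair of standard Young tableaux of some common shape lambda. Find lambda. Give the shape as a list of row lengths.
[5, 2, 1, 1]

RSK row insertion gives P = [[1, 2, 3, 5, 9], [4, 6], [7], [8]], which has shape [5, 2, 1, 1].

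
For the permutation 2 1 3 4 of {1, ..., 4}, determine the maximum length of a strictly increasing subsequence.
3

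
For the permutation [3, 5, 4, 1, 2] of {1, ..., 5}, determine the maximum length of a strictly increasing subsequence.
2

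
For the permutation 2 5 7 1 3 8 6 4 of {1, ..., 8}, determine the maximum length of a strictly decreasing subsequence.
3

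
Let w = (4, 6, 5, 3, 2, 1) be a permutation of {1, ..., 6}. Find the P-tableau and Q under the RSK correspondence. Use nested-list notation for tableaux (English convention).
P = [[1, 5], [2], [3], [4], [6]], Q = [[1, 2], [3], [4], [5], [6]]

Insert each entry of the permutation into P by Schensted row insertion, recording in Q the position of each new cell.

After inserting 4: P = [[4]].
After inserting 6: P = [[4, 6]].
After inserting 5: P = [[4, 5], [6]].
After inserting 3: P = [[3, 5], [4], [6]].
After inserting 2: P = [[2, 5], [3], [4], [6]].
After inserting 1: P = [[1, 5], [2], [3], [4], [6]].

So P = [[1, 5], [2], [3], [4], [6]], Q = [[1, 2], [3], [4], [5], [6]].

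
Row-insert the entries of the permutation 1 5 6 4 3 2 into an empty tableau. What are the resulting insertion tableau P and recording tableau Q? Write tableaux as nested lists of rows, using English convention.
P = [[1, 2, 6], [3], [4], [5]], Q = [[1, 2, 3], [4], [5], [6]]

Insert each entry of the permutation into P by Schensted row insertion, recording in Q the position of each new cell.

After inserting 1: P = [[1]].
After inserting 5: P = [[1, 5]].
After inserting 6: P = [[1, 5, 6]].
After inserting 4: P = [[1, 4, 6], [5]].
After inserting 3: P = [[1, 3, 6], [4], [5]].
After inserting 2: P = [[1, 2, 6], [3], [4], [5]].

So P = [[1, 2, 6], [3], [4], [5]], Q = [[1, 2, 3], [4], [5], [6]].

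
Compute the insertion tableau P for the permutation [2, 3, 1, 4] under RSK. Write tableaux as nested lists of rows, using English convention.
P = [[1, 3, 4], [2]]

After inserting 2: P = [[2]].
After inserting 3: P = [[2, 3]].
After inserting 1: P = [[1, 3], [2]].
After inserting 4: P = [[1, 3, 4], [2]].

So P = [[1, 3, 4], [2]].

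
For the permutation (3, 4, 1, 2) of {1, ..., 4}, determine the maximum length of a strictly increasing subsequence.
2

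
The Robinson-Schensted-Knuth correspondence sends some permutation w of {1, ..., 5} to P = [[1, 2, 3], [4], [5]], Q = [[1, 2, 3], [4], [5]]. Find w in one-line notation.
1 2 5 4 3

Reverse the RSK construction: for i from n down to 1, find the cell of Q containing i, remove the entry at that cell from P, and reverse-bump it up through P; the value ejected from row 1 is w(i).

Step i=5: Q has 5 at row 3, column 1; remove 5 from row 3 of P and reverse-bump: 5 enters row 2 and ejects 4; 4 enters row 1 and ejects 3. So w(5) = 3. P is now [[1, 2, 4], [5]].
Step i=4: Q has 4 at row 2, column 1; remove 5 from row 2 of P and reverse-bump: 5 enters row 1 and ejects 4. So w(4) = 4. P is now [[1, 2, 5]].
Step i=3: Q has 3 at row 1, column 3; remove that cell from P, ejecting 5. So w(3) = 5. P is now [[1, 2]].
Step i=2: Q has 2 at row 1, column 2; remove that cell from P, ejecting 2. So w(2) = 2. P is now [[1]].
Step i=1: Q has 1 at row 1, column 1; remove that cell from P, ejecting 1. So w(1) = 1. P is now [].

So w = 1 2 5 4 3.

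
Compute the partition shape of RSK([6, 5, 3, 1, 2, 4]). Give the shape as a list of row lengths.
[3, 1, 1, 1]

Row-insert each entry into an empty tableau.

After inserting 6: P = [[6]].
After inserting 5: P = [[5], [6]].
After inserting 3: P = [[3], [5], [6]].
After inserting 1: P = [[1], [3], [5], [6]].
After inserting 2: P = [[1, 2], [3], [5], [6]].
After inserting 4: P = [[1, 2, 4], [3], [5], [6]].

The final insertion tableau P = [[1, 2, 4], [3], [5], [6]] has shape [3, 1, 1, 1].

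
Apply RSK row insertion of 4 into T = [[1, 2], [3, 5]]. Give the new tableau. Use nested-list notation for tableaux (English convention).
4 is larger than every entry of row 1, so it is appended to row 1. The new tableau is [[1, 2, 4], [3, 5]].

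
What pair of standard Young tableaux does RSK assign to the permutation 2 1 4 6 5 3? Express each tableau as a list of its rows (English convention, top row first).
Insert each entry of the permutation into P by Schensted row insertion, recording in Q the position of each new cell.

After inserting 2: P = [[2]].
After inserting 1: P = [[1], [2]].
After inserting 4: P = [[1, 4], [2]].
After inserting 6: P = [[1, 4, 6], [2]].
After inserting 5: P = [[1, 4, 5], [2, 6]].
After inserting 3: P = [[1, 3, 5], [2, 4], [6]].

So P = [[1, 3, 5], [2, 4], [6]], Q = [[1, 3, 4], [2, 5], [6]].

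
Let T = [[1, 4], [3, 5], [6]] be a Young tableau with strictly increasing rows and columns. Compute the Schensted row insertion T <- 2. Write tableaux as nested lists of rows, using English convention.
[[1, 2], [3, 4], [5], [6]]

In row 1, 2 replaces 4 (the leftmost entry greater than 2); 4 is bumped to row 2. In row 2, 4 replaces 5 (the leftmost entry greater than 4); 5 is bumped to row 3. In row 3, 5 replaces 6 (the leftmost entry greater than 5); 6 is bumped to row 4. 6 starts a new row 4. The new tableau is [[1, 2], [3, 4], [5], [6]].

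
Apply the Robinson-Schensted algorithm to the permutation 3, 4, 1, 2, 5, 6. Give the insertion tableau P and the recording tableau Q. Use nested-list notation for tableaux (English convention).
P = [[1, 2, 5, 6], [3, 4]], Q = [[1, 2, 5, 6], [3, 4]]

Insert each entry of the permutation into P by Schensted row insertion, recording in Q the position of each new cell.

Insert 3: appended to row 1. P = [[3]].
Insert 4: appended to row 1. P = [[3, 4]].
Insert 1: 1 bumps 3 from row 1; 3 starts row 2. P = [[1, 4], [3]].
Insert 2: 2 bumps 4 from row 1; 4 appends to row 2. P = [[1, 2], [3, 4]].
Insert 5: appended to row 1. P = [[1, 2, 5], [3, 4]].
Insert 6: appended to row 1. P = [[1, 2, 5, 6], [3, 4]].

So P = [[1, 2, 5, 6], [3, 4]], Q = [[1, 2, 5, 6], [3, 4]].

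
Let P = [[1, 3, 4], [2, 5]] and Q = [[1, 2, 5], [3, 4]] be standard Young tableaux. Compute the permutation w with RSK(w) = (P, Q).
2 5 1 3 4

Reverse the RSK construction: for i from n down to 1, find the cell of Q containing i, remove the entry at that cell from P, and reverse-bump it up through P; the value ejected from row 1 is w(i).

Step i=5: Q has 5 at row 1, column 3; remove that cell from P, ejecting 4. So w(5) = 4. P is now [[1, 3], [2, 5]].
Step i=4: Q has 4 at row 2, column 2; remove 5 from row 2 of P and reverse-bump: 5 enters row 1 and ejects 3. So w(4) = 3. P is now [[1, 5], [2]].
Step i=3: Q has 3 at row 2, column 1; remove 2 from row 2 of P and reverse-bump: 2 enters row 1 and ejects 1. So w(3) = 1. P is now [[2, 5]].
Step i=2: Q has 2 at row 1, column 2; remove that cell from P, ejecting 5. So w(2) = 5. P is now [[2]].
Step i=1: Q has 1 at row 1, column 1; remove that cell from P, ejecting 2. So w(1) = 2. P is now [].

So w = 2 5 1 3 4.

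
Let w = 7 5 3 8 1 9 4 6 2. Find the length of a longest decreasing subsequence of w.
4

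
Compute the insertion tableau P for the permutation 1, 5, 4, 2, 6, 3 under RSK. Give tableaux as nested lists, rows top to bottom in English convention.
P = [[1, 2, 3], [4, 6], [5]]

Insert 1: appended to row 1. P = [[1]].
Insert 5: appended to row 1. P = [[1, 5]].
Insert 4: 4 bumps 5 from row 1; 5 starts row 2. P = [[1, 4], [5]].
Insert 2: 2 bumps 4 from row 1; 4 bumps 5 from row 2; 5 starts row 3. P = [[1, 2], [4], [5]].
Insert 6: appended to row 1. P = [[1, 2, 6], [4], [5]].
Insert 3: 3 bumps 6 from row 1; 6 appends to row 2. P = [[1, 2, 3], [4, 6], [5]].

So P = [[1, 2, 3], [4, 6], [5]].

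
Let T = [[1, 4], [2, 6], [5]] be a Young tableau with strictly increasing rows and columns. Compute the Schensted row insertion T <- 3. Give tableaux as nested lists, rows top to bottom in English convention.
[[1, 3], [2, 4], [5, 6]]

In row 1, 3 replaces 4 (the leftmost entry greater than 3); 4 is bumped to row 2. In row 2, 4 replaces 6 (the leftmost entry greater than 4); 6 is bumped to row 3. 6 is appended to row 3. The new tableau is [[1, 3], [2, 4], [5, 6]].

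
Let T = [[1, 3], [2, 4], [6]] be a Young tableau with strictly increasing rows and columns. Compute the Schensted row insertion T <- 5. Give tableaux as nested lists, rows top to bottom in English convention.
5 is larger than every entry of row 1, so it is appended to row 1. The new tableau is [[1, 3, 5], [2, 4], [6]].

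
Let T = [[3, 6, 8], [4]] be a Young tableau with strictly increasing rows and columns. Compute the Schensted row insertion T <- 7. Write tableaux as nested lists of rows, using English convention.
[[3, 6, 7], [4, 8]]

In row 1, 7 replaces 8 (the leftmost entry greater than 7); 8 is bumped to row 2. 8 is appended to row 2. The new tableau is [[3, 6, 7], [4, 8]].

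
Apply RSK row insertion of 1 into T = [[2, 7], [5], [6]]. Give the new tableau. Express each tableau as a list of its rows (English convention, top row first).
[[1, 7], [2], [5], [6]]

In row 1, 1 replaces 2 (the leftmost entry greater than 1); 2 is bumped to row 2. In row 2, 2 replaces 5 (the leftmost entry greater than 2); 5 is bumped to row 3. In row 3, 5 replaces 6 (the leftmost entry greater than 5); 6 is bumped to row 4. 6 starts a new row 4. The new tableau is [[1, 7], [2], [5], [6]].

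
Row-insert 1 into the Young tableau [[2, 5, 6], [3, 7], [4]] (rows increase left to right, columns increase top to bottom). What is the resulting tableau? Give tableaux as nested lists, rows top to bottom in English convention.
[[1, 5, 6], [2, 7], [3], [4]]

In row 1, 1 replaces 2 (the leftmost entry greater than 1); 2 is bumped to row 2. In row 2, 2 replaces 3 (the leftmost entry greater than 2); 3 is bumped to row 3. In row 3, 3 replaces 4 (the leftmost entry greater than 3); 4 is bumped to row 4. 4 starts a new row 4. The new tableau is [[1, 5, 6], [2, 7], [3], [4]].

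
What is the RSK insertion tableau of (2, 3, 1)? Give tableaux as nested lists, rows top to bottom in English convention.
P = [[1, 3], [2]]

After inserting 2: P = [[2]].
After inserting 3: P = [[2, 3]].
After inserting 1: P = [[1, 3], [2]].

So P = [[1, 3], [2]].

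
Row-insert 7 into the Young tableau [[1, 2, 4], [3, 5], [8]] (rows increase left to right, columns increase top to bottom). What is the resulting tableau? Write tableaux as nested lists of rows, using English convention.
[[1, 2, 4, 7], [3, 5], [8]]

7 is larger than every entry of row 1, so it is appended to row 1. The new tableau is [[1, 2, 4, 7], [3, 5], [8]].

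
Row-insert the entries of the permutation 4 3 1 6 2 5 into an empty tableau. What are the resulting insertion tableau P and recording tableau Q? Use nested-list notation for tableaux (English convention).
Insert each entry of the permutation into P by Schensted row insertion, recording in Q the position of each new cell.

Insert 4: appended to row 1. P = [[4]], Q = [[1]].
Insert 3: 3 bumps 4 from row 1; 4 starts row 2. P = [[3], [4]], Q = [[1], [2]].
Insert 1: 1 bumps 3 from row 1; 3 bumps 4 from row 2; 4 starts row 3. P = [[1], [3], [4]], Q = [[1], [2], [3]].
Insert 6: appended to row 1. P = [[1, 6], [3], [4]], Q = [[1, 4], [2], [3]].
Insert 2: 2 bumps 6 from row 1; 6 appends to row 2. P = [[1, 2], [3, 6], [4]], Q = [[1, 4], [2, 5], [3]].
Insert 5: appended to row 1. P = [[1, 2, 5], [3, 6], [4]], Q = [[1, 4, 6], [2, 5], [3]].

So P = [[1, 2, 5], [3, 6], [4]], Q = [[1, 4, 6], [2, 5], [3]].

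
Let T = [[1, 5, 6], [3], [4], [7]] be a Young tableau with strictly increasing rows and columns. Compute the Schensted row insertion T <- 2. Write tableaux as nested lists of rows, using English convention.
[[1, 2, 6], [3, 5], [4], [7]]

In row 1, 2 replaces 5 (the leftmost entry greater than 2); 5 is bumped to row 2. 5 is appended to row 2. The new tableau is [[1, 2, 6], [3, 5], [4], [7]].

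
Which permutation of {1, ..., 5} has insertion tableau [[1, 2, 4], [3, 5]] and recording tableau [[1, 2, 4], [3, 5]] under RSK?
Reverse the RSK construction: for i from n down to 1, find the cell of Q containing i, remove the entry at that cell from P, and reverse-bump it up through P; the value ejected from row 1 is w(i).

Step i=5: Q has 5 at row 2, column 2; remove 5 from row 2 of P and reverse-bump: 5 enters row 1 and ejects 4. So w(5) = 4. P is now [[1, 2, 5], [3]].
Step i=4: Q has 4 at row 1, column 3; remove that cell from P, ejecting 5. So w(4) = 5. P is now [[1, 2], [3]].
Step i=3: Q has 3 at row 2, column 1; remove 3 from row 2 of P and reverse-bump: 3 enters row 1 and ejects 2. So w(3) = 2. P is now [[1, 3]].
Step i=2: Q has 2 at row 1, column 2; remove that cell from P, ejecting 3. So w(2) = 3. P is now [[1]].
Step i=1: Q has 1 at row 1, column 1; remove that cell from P, ejecting 1. So w(1) = 1. P is now [].

So w = 1 3 2 5 4.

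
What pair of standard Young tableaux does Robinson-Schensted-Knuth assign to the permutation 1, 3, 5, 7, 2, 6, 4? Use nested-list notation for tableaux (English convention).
Insert each entry of the permutation into P by Schensted row insertion, recording in Q the position of each new cell.

Insert 1: appended to row 1. P = [[1]].
Insert 3: appended to row 1. P = [[1, 3]].
Insert 5: appended to row 1. P = [[1, 3, 5]].
Insert 7: appended to row 1. P = [[1, 3, 5, 7]].
Insert 2: 2 bumps 3 from row 1; 3 starts row 2. P = [[1, 2, 5, 7], [3]].
Insert 6: 6 bumps 7 from row 1; 7 appends to row 2. P = [[1, 2, 5, 6], [3, 7]].
Insert 4: 4 bumps 5 from row 1; 5 bumps 7 from row 2; 7 starts row 3. P = [[1, 2, 4, 6], [3, 5], [7]].

So P = [[1, 2, 4, 6], [3, 5], [7]], Q = [[1, 2, 3, 4], [5, 6], [7]].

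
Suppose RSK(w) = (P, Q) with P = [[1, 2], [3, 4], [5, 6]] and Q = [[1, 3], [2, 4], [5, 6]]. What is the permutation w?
5 3 6 4 1 2

Reverse the RSK construction: for i from n down to 1, find the cell of Q containing i, remove the entry at that cell from P, and reverse-bump it up through P; the value ejected from row 1 is w(i).

Step i=6: Q has 6 at row 3, column 2; remove 6 from row 3 of P and reverse-bump: 6 enters row 2 and ejects 4; 4 enters row 1 and ejects 2. So w(6) = 2. P is now [[1, 4], [3, 6], [5]].
Step i=5: Q has 5 at row 3, column 1; remove 5 from row 3 of P and reverse-bump: 5 enters row 2 and ejects 3; 3 enters row 1 and ejects 1. So w(5) = 1. P is now [[3, 4], [5, 6]].
Step i=4: Q has 4 at row 2, column 2; remove 6 from row 2 of P and reverse-bump: 6 enters row 1 and ejects 4. So w(4) = 4. P is now [[3, 6], [5]].
Step i=3: Q has 3 at row 1, column 2; remove that cell from P, ejecting 6. So w(3) = 6. P is now [[3], [5]].
Step i=2: Q has 2 at row 2, column 1; remove 5 from row 2 of P and reverse-bump: 5 enters row 1 and ejects 3. So w(2) = 3. P is now [[5]].
Step i=1: Q has 1 at row 1, column 1; remove that cell from P, ejecting 5. So w(1) = 5. P is now [].

So w = 5 3 6 4 1 2.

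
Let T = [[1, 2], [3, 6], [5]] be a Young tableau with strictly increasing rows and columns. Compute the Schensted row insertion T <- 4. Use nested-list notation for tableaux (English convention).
4 is larger than every entry of row 1, so it is appended to row 1. The new tableau is [[1, 2, 4], [3, 6], [5]].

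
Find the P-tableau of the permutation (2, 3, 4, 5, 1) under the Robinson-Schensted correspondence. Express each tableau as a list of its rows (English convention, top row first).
P = [[1, 3, 4, 5], [2]]

Insert 2: appended to row 1. P = [[2]].
Insert 3: appended to row 1. P = [[2, 3]].
Insert 4: appended to row 1. P = [[2, 3, 4]].
Insert 5: appended to row 1. P = [[2, 3, 4, 5]].
Insert 1: 1 bumps 2 from row 1; 2 starts row 2. P = [[1, 3, 4, 5], [2]].

So P = [[1, 3, 4, 5], [2]].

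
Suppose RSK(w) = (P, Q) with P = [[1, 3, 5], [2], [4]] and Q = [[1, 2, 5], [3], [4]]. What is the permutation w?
Reverse the RSK construction: for i from n down to 1, find the cell of Q containing i, remove the entry at that cell from P, and reverse-bump it up through P; the value ejected from row 1 is w(i).

Step i=5: Q has 5 at row 1, column 3; remove that cell from P, ejecting 5. So w(5) = 5. P is now [[1, 3], [2], [4]].
Step i=4: Q has 4 at row 3, column 1; remove 4 from row 3 of P and reverse-bump: 4 enters row 2 and ejects 2; 2 enters row 1 and ejects 1. So w(4) = 1. P is now [[2, 3], [4]].
Step i=3: Q has 3 at row 2, column 1; remove 4 from row 2 of P and reverse-bump: 4 enters row 1 and ejects 3. So w(3) = 3. P is now [[2, 4]].
Step i=2: Q has 2 at row 1, column 2; remove that cell from P, ejecting 4. So w(2) = 4. P is now [[2]].
Step i=1: Q has 1 at row 1, column 1; remove that cell from P, ejecting 2. So w(1) = 2. P is now [].

So w = 2 4 3 1 5.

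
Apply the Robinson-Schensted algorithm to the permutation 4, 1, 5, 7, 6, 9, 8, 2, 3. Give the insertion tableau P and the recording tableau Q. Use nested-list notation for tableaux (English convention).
P = [[1, 2, 3, 8], [4, 5, 6], [7, 9]], Q = [[1, 3, 4, 6], [2, 5, 7], [8, 9]]

Insert each entry of the permutation into P by Schensted row insertion, recording in Q the position of each new cell.

Insert 4: appended to row 1. P = [[4]], Q = [[1]].
Insert 1: 1 bumps 4 from row 1; 4 starts row 2. P = [[1], [4]], Q = [[1], [2]].
Insert 5: appended to row 1. P = [[1, 5], [4]], Q = [[1, 3], [2]].
Insert 7: appended to row 1. P = [[1, 5, 7], [4]], Q = [[1, 3, 4], [2]].
Insert 6: 6 bumps 7 from row 1; 7 appends to row 2. P = [[1, 5, 6], [4, 7]], Q = [[1, 3, 4], [2, 5]].
Insert 9: appended to row 1. P = [[1, 5, 6, 9], [4, 7]], Q = [[1, 3, 4, 6], [2, 5]].
Insert 8: 8 bumps 9 from row 1; 9 appends to row 2. P = [[1, 5, 6, 8], [4, 7, 9]], Q = [[1, 3, 4, 6], [2, 5, 7]].
Insert 2: 2 bumps 5 from row 1; 5 bumps 7 from row 2; 7 starts row 3. P = [[1, 2, 6, 8], [4, 5, 9], [7]], Q = [[1, 3, 4, 6], [2, 5, 7], [8]].
Insert 3: 3 bumps 6 from row 1; 6 bumps 9 from row 2; 9 appends to row 3. P = [[1, 2, 3, 8], [4, 5, 6], [7, 9]], Q = [[1, 3, 4, 6], [2, 5, 7], [8, 9]].

So P = [[1, 2, 3, 8], [4, 5, 6], [7, 9]], Q = [[1, 3, 4, 6], [2, 5, 7], [8, 9]].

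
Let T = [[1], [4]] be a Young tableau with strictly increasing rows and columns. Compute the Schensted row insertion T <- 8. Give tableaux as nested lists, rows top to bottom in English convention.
8 is larger than every entry of row 1, so it is appended to row 1. The new tableau is [[1, 8], [4]].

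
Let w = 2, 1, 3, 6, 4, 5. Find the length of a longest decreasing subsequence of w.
2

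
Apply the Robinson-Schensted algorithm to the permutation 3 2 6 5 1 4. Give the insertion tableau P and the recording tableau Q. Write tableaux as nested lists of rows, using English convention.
P = [[1, 4], [2, 5], [3, 6]], Q = [[1, 3], [2, 4], [5, 6]]

Insert each entry of the permutation into P by Schensted row insertion, recording in Q the position of each new cell.

Insert 3: appended to row 1. P = [[3]], Q = [[1]].
Insert 2: 2 bumps 3 from row 1; 3 starts row 2. P = [[2], [3]], Q = [[1], [2]].
Insert 6: appended to row 1. P = [[2, 6], [3]], Q = [[1, 3], [2]].
Insert 5: 5 bumps 6 from row 1; 6 appends to row 2. P = [[2, 5], [3, 6]], Q = [[1, 3], [2, 4]].
Insert 1: 1 bumps 2 from row 1; 2 bumps 3 from row 2; 3 starts row 3. P = [[1, 5], [2, 6], [3]], Q = [[1, 3], [2, 4], [5]].
Insert 4: 4 bumps 5 from row 1; 5 bumps 6 from row 2; 6 appends to row 3. P = [[1, 4], [2, 5], [3, 6]], Q = [[1, 3], [2, 4], [5, 6]].

So P = [[1, 4], [2, 5], [3, 6]], Q = [[1, 3], [2, 4], [5, 6]].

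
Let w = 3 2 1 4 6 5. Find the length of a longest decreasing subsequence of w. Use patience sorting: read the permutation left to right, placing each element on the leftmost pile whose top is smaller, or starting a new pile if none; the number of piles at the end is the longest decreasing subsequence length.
3

3: new pile. tops = [3]
2: new pile. tops = [3, 2]
1: new pile. tops = [3, 2, 1]
4: onto pile 1 (replacing 3). tops = [4, 2, 1]
6: onto pile 1 (replacing 4). tops = [6, 2, 1]
5: onto pile 2 (replacing 2). tops = [6, 5, 1]

3 piles, so the longest decreasing subsequence has length 3.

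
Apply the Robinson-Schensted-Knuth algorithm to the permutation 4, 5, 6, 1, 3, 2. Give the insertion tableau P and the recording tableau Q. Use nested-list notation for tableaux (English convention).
Insert each entry of the permutation into P by Schensted row insertion, recording in Q the position of each new cell.

Insert 4: appended to row 1. P = [[4]].
Insert 5: appended to row 1. P = [[4, 5]].
Insert 6: appended to row 1. P = [[4, 5, 6]].
Insert 1: 1 bumps 4 from row 1; 4 starts row 2. P = [[1, 5, 6], [4]].
Insert 3: 3 bumps 5 from row 1; 5 appends to row 2. P = [[1, 3, 6], [4, 5]].
Insert 2: 2 bumps 3 from row 1; 3 bumps 4 from row 2; 4 starts row 3. P = [[1, 2, 6], [3, 5], [4]].

So P = [[1, 2, 6], [3, 5], [4]], Q = [[1, 2, 3], [4, 5], [6]].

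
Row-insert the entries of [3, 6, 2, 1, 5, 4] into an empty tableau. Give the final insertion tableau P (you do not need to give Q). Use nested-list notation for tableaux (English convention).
P = [[1, 4], [2, 5], [3, 6]]

Insert 3: appended to row 1. P = [[3]].
Insert 6: appended to row 1. P = [[3, 6]].
Insert 2: 2 bumps 3 from row 1; 3 starts row 2. P = [[2, 6], [3]].
Insert 1: 1 bumps 2 from row 1; 2 bumps 3 from row 2; 3 starts row 3. P = [[1, 6], [2], [3]].
Insert 5: 5 bumps 6 from row 1; 6 appends to row 2. P = [[1, 5], [2, 6], [3]].
Insert 4: 4 bumps 5 from row 1; 5 bumps 6 from row 2; 6 appends to row 3. P = [[1, 4], [2, 5], [3, 6]].

So P = [[1, 4], [2, 5], [3, 6]].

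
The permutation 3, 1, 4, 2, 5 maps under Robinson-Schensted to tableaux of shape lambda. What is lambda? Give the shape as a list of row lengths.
[3, 2]

Row-insert each entry into an empty tableau.

After inserting 3: P = [[3]].
After inserting 1: P = [[1], [3]].
After inserting 4: P = [[1, 4], [3]].
After inserting 2: P = [[1, 2], [3, 4]].
After inserting 5: P = [[1, 2, 5], [3, 4]].

The final insertion tableau P = [[1, 2, 5], [3, 4]] has shape [3, 2].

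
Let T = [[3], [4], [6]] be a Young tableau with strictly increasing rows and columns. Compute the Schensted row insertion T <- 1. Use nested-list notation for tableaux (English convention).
In row 1, 1 replaces 3 (the leftmost entry greater than 1); 3 is bumped to row 2. In row 2, 3 replaces 4 (the leftmost entry greater than 3); 4 is bumped to row 3. In row 3, 4 replaces 6 (the leftmost entry greater than 4); 6 is bumped to row 4. 6 starts a new row 4. The new tableau is [[1], [3], [4], [6]].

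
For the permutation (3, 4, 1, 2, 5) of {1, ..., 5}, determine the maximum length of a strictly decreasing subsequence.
2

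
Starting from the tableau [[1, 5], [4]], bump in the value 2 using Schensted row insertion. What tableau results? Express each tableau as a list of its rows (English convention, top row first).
[[1, 2], [4, 5]]

In row 1, 2 replaces 5 (the leftmost entry greater than 2); 5 is bumped to row 2. 5 is appended to row 2. The new tableau is [[1, 2], [4, 5]].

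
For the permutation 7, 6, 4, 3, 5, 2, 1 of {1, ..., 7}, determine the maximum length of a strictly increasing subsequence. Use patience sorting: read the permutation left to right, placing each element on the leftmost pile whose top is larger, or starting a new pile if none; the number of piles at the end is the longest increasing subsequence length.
2

7: new pile. tops = [7]
6: onto pile 1 (replacing 7). tops = [6]
4: onto pile 1 (replacing 6). tops = [4]
3: onto pile 1 (replacing 4). tops = [3]
5: new pile. tops = [3, 5]
2: onto pile 1 (replacing 3). tops = [2, 5]
1: onto pile 1 (replacing 2). tops = [1, 5]

2 piles, so the longest increasing subsequence has length 2.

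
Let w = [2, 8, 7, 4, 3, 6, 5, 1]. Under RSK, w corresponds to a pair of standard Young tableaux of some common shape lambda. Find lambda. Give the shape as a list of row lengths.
Row-insert each entry into an empty tableau.

After inserting 2: P = [[2]].
After inserting 8: P = [[2, 8]].
After inserting 7: P = [[2, 7], [8]].
After inserting 4: P = [[2, 4], [7], [8]].
After inserting 3: P = [[2, 3], [4], [7], [8]].
After inserting 6: P = [[2, 3, 6], [4], [7], [8]].
After inserting 5: P = [[2, 3, 5], [4, 6], [7], [8]].
After inserting 1: P = [[1, 3, 5], [2, 6], [4], [7], [8]].

The final insertion tableau P = [[1, 3, 5], [2, 6], [4], [7], [8]] has shape [3, 2, 1, 1, 1].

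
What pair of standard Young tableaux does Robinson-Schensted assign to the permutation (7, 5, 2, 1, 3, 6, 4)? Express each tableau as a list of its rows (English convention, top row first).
Insert each entry of the permutation into P by Schensted row insertion, recording in Q the position of each new cell.

Insert 7: appended to row 1. P = [[7]].
Insert 5: 5 bumps 7 from row 1; 7 starts row 2. P = [[5], [7]].
Insert 2: 2 bumps 5 from row 1; 5 bumps 7 from row 2; 7 starts row 3. P = [[2], [5], [7]].
Insert 1: 1 bumps 2 from row 1; 2 bumps 5 from row 2; 5 bumps 7 from row 3; 7 starts row 4. P = [[1], [2], [5], [7]].
Insert 3: appended to row 1. P = [[1, 3], [2], [5], [7]].
Insert 6: appended to row 1. P = [[1, 3, 6], [2], [5], [7]].
Insert 4: 4 bumps 6 from row 1; 6 appends to row 2. P = [[1, 3, 4], [2, 6], [5], [7]].

So P = [[1, 3, 4], [2, 6], [5], [7]], Q = [[1, 5, 6], [2, 7], [3], [4]].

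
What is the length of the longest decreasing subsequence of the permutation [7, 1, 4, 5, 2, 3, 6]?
3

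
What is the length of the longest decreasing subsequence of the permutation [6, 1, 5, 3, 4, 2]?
4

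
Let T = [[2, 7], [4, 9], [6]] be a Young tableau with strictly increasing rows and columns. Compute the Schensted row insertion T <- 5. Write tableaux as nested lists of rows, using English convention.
In row 1, 5 replaces 7 (the leftmost entry greater than 5); 7 is bumped to row 2. In row 2, 7 replaces 9 (the leftmost entry greater than 7); 9 is bumped to row 3. 9 is appended to row 3. The new tableau is [[2, 5], [4, 7], [6, 9]].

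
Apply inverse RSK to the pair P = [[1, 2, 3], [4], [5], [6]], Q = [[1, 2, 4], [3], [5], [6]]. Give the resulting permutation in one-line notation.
1 6 2 5 4 3

Reverse RSK: for i = n, n-1, ..., 1, locate i in Q, remove the corresponding corner cell from P, and reverse-bump its entry up through P; the value ejected from row 1 is w(i).

So w = 1 6 2 5 4 3.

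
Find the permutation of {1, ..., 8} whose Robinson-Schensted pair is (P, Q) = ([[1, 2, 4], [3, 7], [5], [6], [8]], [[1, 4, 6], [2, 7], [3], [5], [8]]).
8 6 1 5 3 7 4 2

Reverse the RSK construction: for i from n down to 1, find the cell of Q containing i, remove the entry at that cell from P, and reverse-bump it up through P; the value ejected from row 1 is w(i).

Step i=8: Q has 8 at row 5, column 1; remove 8 from row 5 of P and reverse-bump: 8 enters row 4 and ejects 6; 6 enters row 3 and ejects 5; 5 enters row 2 and ejects 3; 3 enters row 1 and ejects 2. So w(8) = 2. P is now [[1, 3, 4], [5, 7], [6], [8]].
Step i=7: Q has 7 at row 2, column 2; remove 7 from row 2 of P and reverse-bump: 7 enters row 1 and ejects 4. So w(7) = 4. P is now [[1, 3, 7], [5], [6], [8]].
Step i=6: Q has 6 at row 1, column 3; remove that cell from P, ejecting 7. So w(6) = 7. P is now [[1, 3], [5], [6], [8]].
Step i=5: Q has 5 at row 4, column 1; remove 8 from row 4 of P and reverse-bump: 8 enters row 3 and ejects 6; 6 enters row 2 and ejects 5; 5 enters row 1 and ejects 3. So w(5) = 3. P is now [[1, 5], [6], [8]].
Step i=4: Q has 4 at row 1, column 2; remove that cell from P, ejecting 5. So w(4) = 5. P is now [[1], [6], [8]].
Step i=3: Q has 3 at row 3, column 1; remove 8 from row 3 of P and reverse-bump: 8 enters row 2 and ejects 6; 6 enters row 1 and ejects 1. So w(3) = 1. P is now [[6], [8]].
Step i=2: Q has 2 at row 2, column 1; remove 8 from row 2 of P and reverse-bump: 8 enters row 1 and ejects 6. So w(2) = 6. P is now [[8]].
Step i=1: Q has 1 at row 1, column 1; remove that cell from P, ejecting 8. So w(1) = 8. P is now [].

So w = 8 6 1 5 3 7 4 2.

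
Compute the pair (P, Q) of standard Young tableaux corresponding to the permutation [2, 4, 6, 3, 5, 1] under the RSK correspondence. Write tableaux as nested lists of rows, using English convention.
Insert each entry of the permutation into P by Schensted row insertion, recording in Q the position of each new cell.

Insert 2: appended to row 1. P = [[2]], Q = [[1]].
Insert 4: appended to row 1. P = [[2, 4]], Q = [[1, 2]].
Insert 6: appended to row 1. P = [[2, 4, 6]], Q = [[1, 2, 3]].
Insert 3: 3 bumps 4 from row 1; 4 starts row 2. P = [[2, 3, 6], [4]], Q = [[1, 2, 3], [4]].
Insert 5: 5 bumps 6 from row 1; 6 appends to row 2. P = [[2, 3, 5], [4, 6]], Q = [[1, 2, 3], [4, 5]].
Insert 1: 1 bumps 2 from row 1; 2 bumps 4 from row 2; 4 starts row 3. P = [[1, 3, 5], [2, 6], [4]], Q = [[1, 2, 3], [4, 5], [6]].

So P = [[1, 3, 5], [2, 6], [4]], Q = [[1, 2, 3], [4, 5], [6]].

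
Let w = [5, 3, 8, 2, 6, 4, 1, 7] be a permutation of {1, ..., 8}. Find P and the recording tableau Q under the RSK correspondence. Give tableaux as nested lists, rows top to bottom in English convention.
Insert each entry of the permutation into P by Schensted row insertion, recording in Q the position of each new cell.

Insert 5: appended to row 1. P = [[5]], Q = [[1]].
Insert 3: 3 bumps 5 from row 1; 5 starts row 2. P = [[3], [5]], Q = [[1], [2]].
Insert 8: appended to row 1. P = [[3, 8], [5]], Q = [[1, 3], [2]].
Insert 2: 2 bumps 3 from row 1; 3 bumps 5 from row 2; 5 starts row 3. P = [[2, 8], [3], [5]], Q = [[1, 3], [2], [4]].
Insert 6: 6 bumps 8 from row 1; 8 appends to row 2. P = [[2, 6], [3, 8], [5]], Q = [[1, 3], [2, 5], [4]].
Insert 4: 4 bumps 6 from row 1; 6 bumps 8 from row 2; 8 appends to row 3. P = [[2, 4], [3, 6], [5, 8]], Q = [[1, 3], [2, 5], [4, 6]].
Insert 1: 1 bumps 2 from row 1; 2 bumps 3 from row 2; 3 bumps 5 from row 3; 5 starts row 4. P = [[1, 4], [2, 6], [3, 8], [5]], Q = [[1, 3], [2, 5], [4, 6], [7]].
Insert 7: appended to row 1. P = [[1, 4, 7], [2, 6], [3, 8], [5]], Q = [[1, 3, 8], [2, 5], [4, 6], [7]].

So P = [[1, 4, 7], [2, 6], [3, 8], [5]], Q = [[1, 3, 8], [2, 5], [4, 6], [7]].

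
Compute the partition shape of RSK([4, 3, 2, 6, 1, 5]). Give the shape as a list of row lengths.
RSK row insertion gives P = [[1, 5], [2, 6], [3], [4]], which has shape [2, 2, 1, 1].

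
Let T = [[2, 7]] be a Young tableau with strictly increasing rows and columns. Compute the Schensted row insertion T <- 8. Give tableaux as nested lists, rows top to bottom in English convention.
8 is larger than every entry of row 1, so it is appended to row 1. The new tableau is [[2, 7, 8]].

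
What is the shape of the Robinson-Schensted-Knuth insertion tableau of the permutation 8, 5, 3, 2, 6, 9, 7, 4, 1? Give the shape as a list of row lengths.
RSK row insertion gives P = [[1, 4, 7], [2, 6], [3, 9], [5], [8]], which has shape [3, 2, 2, 1, 1].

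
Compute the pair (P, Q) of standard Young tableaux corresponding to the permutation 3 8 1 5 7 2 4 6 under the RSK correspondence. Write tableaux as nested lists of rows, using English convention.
P = [[1, 2, 4, 6], [3, 5, 7], [8]], Q = [[1, 2, 5, 8], [3, 4, 7], [6]]

Insert each entry of the permutation into P by Schensted row insertion, recording in Q the position of each new cell.

Insert 3: appended to row 1. P = [[3]], Q = [[1]].
Insert 8: appended to row 1. P = [[3, 8]], Q = [[1, 2]].
Insert 1: 1 bumps 3 from row 1; 3 starts row 2. P = [[1, 8], [3]], Q = [[1, 2], [3]].
Insert 5: 5 bumps 8 from row 1; 8 appends to row 2. P = [[1, 5], [3, 8]], Q = [[1, 2], [3, 4]].
Insert 7: appended to row 1. P = [[1, 5, 7], [3, 8]], Q = [[1, 2, 5], [3, 4]].
Insert 2: 2 bumps 5 from row 1; 5 bumps 8 from row 2; 8 starts row 3. P = [[1, 2, 7], [3, 5], [8]], Q = [[1, 2, 5], [3, 4], [6]].
Insert 4: 4 bumps 7 from row 1; 7 appends to row 2. P = [[1, 2, 4], [3, 5, 7], [8]], Q = [[1, 2, 5], [3, 4, 7], [6]].
Insert 6: appended to row 1. P = [[1, 2, 4, 6], [3, 5, 7], [8]], Q = [[1, 2, 5, 8], [3, 4, 7], [6]].

So P = [[1, 2, 4, 6], [3, 5, 7], [8]], Q = [[1, 2, 5, 8], [3, 4, 7], [6]].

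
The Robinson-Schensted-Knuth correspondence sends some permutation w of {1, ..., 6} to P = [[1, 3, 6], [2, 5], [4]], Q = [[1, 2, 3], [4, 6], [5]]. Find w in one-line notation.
4 5 6 2 1 3

Reverse the RSK construction: for i from n down to 1, find the cell of Q containing i, remove the entry at that cell from P, and reverse-bump it up through P; the value ejected from row 1 is w(i).

Step i=6: Q has 6 at row 2, column 2; remove 5 from row 2 of P and reverse-bump: 5 enters row 1 and ejects 3. So w(6) = 3. P is now [[1, 5, 6], [2], [4]].
Step i=5: Q has 5 at row 3, column 1; remove 4 from row 3 of P and reverse-bump: 4 enters row 2 and ejects 2; 2 enters row 1 and ejects 1. So w(5) = 1. P is now [[2, 5, 6], [4]].
Step i=4: Q has 4 at row 2, column 1; remove 4 from row 2 of P and reverse-bump: 4 enters row 1 and ejects 2. So w(4) = 2. P is now [[4, 5, 6]].
Step i=3: Q has 3 at row 1, column 3; remove that cell from P, ejecting 6. So w(3) = 6. P is now [[4, 5]].
Step i=2: Q has 2 at row 1, column 2; remove that cell from P, ejecting 5. So w(2) = 5. P is now [[4]].
Step i=1: Q has 1 at row 1, column 1; remove that cell from P, ejecting 4. So w(1) = 4. P is now [].

So w = 4 5 6 2 1 3.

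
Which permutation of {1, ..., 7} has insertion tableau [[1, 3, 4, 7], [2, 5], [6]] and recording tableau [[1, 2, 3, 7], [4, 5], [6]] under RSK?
2 3 6 1 5 4 7

Reverse the RSK construction: for i from n down to 1, find the cell of Q containing i, remove the entry at that cell from P, and reverse-bump it up through P; the value ejected from row 1 is w(i).

Step i=7: Q has 7 at row 1, column 4; remove that cell from P, ejecting 7. So w(7) = 7. P is now [[1, 3, 4], [2, 5], [6]].
Step i=6: Q has 6 at row 3, column 1; remove 6 from row 3 of P and reverse-bump: 6 enters row 2 and ejects 5; 5 enters row 1 and ejects 4. So w(6) = 4. P is now [[1, 3, 5], [2, 6]].
Step i=5: Q has 5 at row 2, column 2; remove 6 from row 2 of P and reverse-bump: 6 enters row 1 and ejects 5. So w(5) = 5. P is now [[1, 3, 6], [2]].
Step i=4: Q has 4 at row 2, column 1; remove 2 from row 2 of P and reverse-bump: 2 enters row 1 and ejects 1. So w(4) = 1. P is now [[2, 3, 6]].
Step i=3: Q has 3 at row 1, column 3; remove that cell from P, ejecting 6. So w(3) = 6. P is now [[2, 3]].
Step i=2: Q has 2 at row 1, column 2; remove that cell from P, ejecting 3. So w(2) = 3. P is now [[2]].
Step i=1: Q has 1 at row 1, column 1; remove that cell from P, ejecting 2. So w(1) = 2. P is now [].

So w = 2 3 6 1 5 4 7.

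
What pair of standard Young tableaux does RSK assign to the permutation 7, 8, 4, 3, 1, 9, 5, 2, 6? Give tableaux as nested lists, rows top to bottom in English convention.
Insert each entry of the permutation into P by Schensted row insertion, recording in Q the position of each new cell.

Insert 7: appended to row 1. P = [[7]].
Insert 8: appended to row 1. P = [[7, 8]].
Insert 4: 4 bumps 7 from row 1; 7 starts row 2. P = [[4, 8], [7]].
Insert 3: 3 bumps 4 from row 1; 4 bumps 7 from row 2; 7 starts row 3. P = [[3, 8], [4], [7]].
Insert 1: 1 bumps 3 from row 1; 3 bumps 4 from row 2; 4 bumps 7 from row 3; 7 starts row 4. P = [[1, 8], [3], [4], [7]].
Insert 9: appended to row 1. P = [[1, 8, 9], [3], [4], [7]].
Insert 5: 5 bumps 8 from row 1; 8 appends to row 2. P = [[1, 5, 9], [3, 8], [4], [7]].
Insert 2: 2 bumps 5 from row 1; 5 bumps 8 from row 2; 8 appends to row 3. P = [[1, 2, 9], [3, 5], [4, 8], [7]].
Insert 6: 6 bumps 9 from row 1; 9 appends to row 2. P = [[1, 2, 6], [3, 5, 9], [4, 8], [7]].

So P = [[1, 2, 6], [3, 5, 9], [4, 8], [7]], Q = [[1, 2, 6], [3, 7, 9], [4, 8], [5]].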